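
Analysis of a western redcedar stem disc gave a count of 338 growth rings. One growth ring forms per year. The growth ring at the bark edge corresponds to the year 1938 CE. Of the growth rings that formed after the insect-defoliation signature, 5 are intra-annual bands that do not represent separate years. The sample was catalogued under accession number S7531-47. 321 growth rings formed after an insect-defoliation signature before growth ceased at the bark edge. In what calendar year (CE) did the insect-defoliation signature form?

1622 CE

321 growth rings post-date the insect-defoliation signature.
Removing the 5 false growth rings leaves 321 − 5 = 316 true growth rings beyond the insect-defoliation signature.
1938 − 316 = 1622 CE.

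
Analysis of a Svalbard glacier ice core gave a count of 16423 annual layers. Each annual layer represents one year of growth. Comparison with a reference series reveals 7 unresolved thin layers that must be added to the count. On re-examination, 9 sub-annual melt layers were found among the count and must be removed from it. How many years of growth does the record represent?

16421 years

Adjusted count: 16423 − 9 + 7 = 16421 annual layers.
At one annual layer per year, that is 16421 years.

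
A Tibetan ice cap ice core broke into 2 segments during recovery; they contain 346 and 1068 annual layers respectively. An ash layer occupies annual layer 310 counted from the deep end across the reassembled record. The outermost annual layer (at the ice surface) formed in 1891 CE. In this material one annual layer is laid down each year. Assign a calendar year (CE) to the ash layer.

Total annual layers = 346 + 1068 = 1414.
Between annual layer 310 and the ice surface there are 1414 − 310 = 1104 annual layers.
The annual layer at the ice surface is 1891 CE, so the ash layer dates to 1891 − 1104 = 787 CE.

787 CE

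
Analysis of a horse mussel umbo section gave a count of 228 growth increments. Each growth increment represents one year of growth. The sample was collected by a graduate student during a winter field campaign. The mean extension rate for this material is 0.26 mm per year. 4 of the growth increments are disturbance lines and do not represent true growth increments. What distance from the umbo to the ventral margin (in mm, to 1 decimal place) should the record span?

Adjusted count: 228 − 4 = 224 growth increments.
Predicted length = 0.26 mm/year × 224 years = 58.2 mm.

58.2 mm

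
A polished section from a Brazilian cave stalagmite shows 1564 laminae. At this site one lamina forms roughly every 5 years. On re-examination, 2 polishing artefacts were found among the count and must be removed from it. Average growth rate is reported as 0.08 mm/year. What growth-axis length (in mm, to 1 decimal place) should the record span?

624.8 mm

Adjusted count: 1564 − 2 = 1562 laminae.
Multiplying by 5 years per lamina: 1562 × 5 = 7810 years.
7810 years at 0.08 mm/year gives 0.08 × 7810 = 624.8 mm.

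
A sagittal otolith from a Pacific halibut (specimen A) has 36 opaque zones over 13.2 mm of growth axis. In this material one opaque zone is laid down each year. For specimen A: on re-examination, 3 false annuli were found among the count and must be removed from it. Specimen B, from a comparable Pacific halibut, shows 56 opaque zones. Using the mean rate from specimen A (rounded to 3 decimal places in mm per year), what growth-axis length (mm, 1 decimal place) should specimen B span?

22.4 mm

Specimen A: true opaque zone count = 36 − 3 = 33.
A: Mean rate = 13.2 mm / 33 years ≈ 0.400 mm/yr.
B's length ≈ 0.400 × 56 = 22.4 mm.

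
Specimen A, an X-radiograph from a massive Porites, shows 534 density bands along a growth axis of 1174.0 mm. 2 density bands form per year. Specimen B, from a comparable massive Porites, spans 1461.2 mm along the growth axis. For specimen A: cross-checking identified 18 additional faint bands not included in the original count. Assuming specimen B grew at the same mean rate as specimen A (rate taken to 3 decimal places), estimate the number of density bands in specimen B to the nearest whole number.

687 density bands

Specimen A: adjusted count: 534 + 18 = 552 density bands.
Specimen A: 552 density bands at 2 per year is 552 / 2 = 276 years.
A: Extension rate ≈ 1174.0 / 276 = 4.254 mm per year.
Specimen B: 1461.2 mm / 4.254 mm per year = 343.49 years; at 2 density bands per year that is 343.49 × 2 ≈ 687 density bands.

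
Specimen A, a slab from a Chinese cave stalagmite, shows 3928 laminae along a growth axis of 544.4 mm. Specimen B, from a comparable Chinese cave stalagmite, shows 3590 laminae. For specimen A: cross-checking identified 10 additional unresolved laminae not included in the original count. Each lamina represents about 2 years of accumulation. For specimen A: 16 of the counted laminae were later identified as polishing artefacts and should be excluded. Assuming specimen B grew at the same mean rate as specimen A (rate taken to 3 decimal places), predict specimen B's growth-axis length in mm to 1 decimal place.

495.4 mm

Specimen A: adjusted count: 3928 − 16 + 10 = 3922 laminae.
Specimen A: 3922 laminae at 2 years each span 3922 × 2 = 7844 years.
A: Mean rate = 544.4 mm / 7844 years ≈ 0.069 mm/yr.
Specimen B: at 2 years per lamina, 3590 × 2 = 7180 years. Length of B = 0.069 × 7180 = 495.4 mm.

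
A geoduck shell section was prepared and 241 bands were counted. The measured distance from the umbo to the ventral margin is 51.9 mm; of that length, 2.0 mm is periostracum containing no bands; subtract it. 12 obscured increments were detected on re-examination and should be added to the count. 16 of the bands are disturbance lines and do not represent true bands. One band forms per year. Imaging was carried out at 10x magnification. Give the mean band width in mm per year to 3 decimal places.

Correcting the raw count gives 241 − 16 + 12 = 237 true bands.
The growth record spans 51.9 − 2.0 = 49.9 mm.
Extension rate ≈ 49.9 / 237 = 0.211 mm per year.

0.211 mm per year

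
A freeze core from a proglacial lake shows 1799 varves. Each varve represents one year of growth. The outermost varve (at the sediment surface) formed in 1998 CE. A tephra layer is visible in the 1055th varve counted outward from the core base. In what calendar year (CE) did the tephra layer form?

1254 CE

1799 − 1055 = 744 varves lie beyond the tephra layer toward the sediment surface.
The varve at the sediment surface is 1998 CE, so the tephra layer dates to 1998 − 744 = 1254 CE.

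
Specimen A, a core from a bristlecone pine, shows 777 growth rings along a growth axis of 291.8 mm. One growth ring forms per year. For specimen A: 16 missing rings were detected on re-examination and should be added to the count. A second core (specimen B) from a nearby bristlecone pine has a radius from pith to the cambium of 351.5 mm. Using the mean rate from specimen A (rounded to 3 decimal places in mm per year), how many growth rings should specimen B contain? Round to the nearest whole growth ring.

955 growth rings

Specimen A: adjusted count: 777 + 16 = 793 growth rings.
A: Extension rate ≈ 291.8 / 793 = 0.368 mm/yr.
For B, 351.5 / 0.368 = 955.16 years ≈ 955 growth rings.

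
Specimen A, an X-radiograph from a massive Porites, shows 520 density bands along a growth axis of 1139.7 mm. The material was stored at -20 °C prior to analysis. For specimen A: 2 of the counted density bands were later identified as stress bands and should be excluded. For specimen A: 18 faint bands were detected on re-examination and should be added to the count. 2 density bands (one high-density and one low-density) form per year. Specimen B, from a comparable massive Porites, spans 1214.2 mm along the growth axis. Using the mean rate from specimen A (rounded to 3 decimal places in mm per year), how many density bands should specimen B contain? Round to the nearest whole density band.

Specimen A: true density band count = 520 − 2 + 18 = 536.
Specimen A: dividing by 2 density bands per year: 536 / 2 = 268 years.
A: 1139.7 mm over 268 years gives 1139.7 / 268 ≈ 4.253 mm/year.
Specimen B: 1214.2 mm / 4.253 mm per year = 285.49 years; at 2 density bands per year that is 285.49 × 2 ≈ 571 density bands.

571 density bands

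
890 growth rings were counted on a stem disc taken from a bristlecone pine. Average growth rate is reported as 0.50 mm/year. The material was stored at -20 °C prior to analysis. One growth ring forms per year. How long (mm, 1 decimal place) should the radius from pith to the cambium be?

890 years of growth are recorded.
890 years at 0.50 mm/year gives 0.50 × 890 = 445.0 mm.

445.0 mm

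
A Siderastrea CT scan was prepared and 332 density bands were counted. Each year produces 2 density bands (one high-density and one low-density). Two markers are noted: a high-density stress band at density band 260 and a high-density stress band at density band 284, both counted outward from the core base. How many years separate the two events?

12 years

284 − 260 = 24 density bands lie between the two events.
24 density bands at 2 per year is 24 / 2 = 12 years.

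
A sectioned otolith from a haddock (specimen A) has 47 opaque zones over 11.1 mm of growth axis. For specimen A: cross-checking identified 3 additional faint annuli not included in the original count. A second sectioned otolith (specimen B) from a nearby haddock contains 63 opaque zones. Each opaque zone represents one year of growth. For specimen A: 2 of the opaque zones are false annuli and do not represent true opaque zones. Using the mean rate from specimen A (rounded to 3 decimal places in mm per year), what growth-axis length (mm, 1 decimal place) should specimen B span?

Specimen A: true opaque zone count = 47 − 2 + 3 = 48.
A: 11.1 mm over 48 years gives 11.1 / 48 ≈ 0.231 mm per year.
For B, 0.231 mm/year × 63 years = 14.6 mm.

14.6 mm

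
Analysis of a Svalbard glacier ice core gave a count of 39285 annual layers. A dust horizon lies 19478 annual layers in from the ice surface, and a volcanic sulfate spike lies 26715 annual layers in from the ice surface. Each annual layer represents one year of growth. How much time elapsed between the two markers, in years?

7237 years

Separation: 26715 − 19478 = 7237 annual layers.
At one annual layer per year, 7237 years elapsed between them.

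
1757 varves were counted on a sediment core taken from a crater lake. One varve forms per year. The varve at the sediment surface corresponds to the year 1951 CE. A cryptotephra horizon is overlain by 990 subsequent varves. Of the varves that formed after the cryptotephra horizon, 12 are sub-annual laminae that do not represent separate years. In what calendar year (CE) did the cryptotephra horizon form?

There are 990 varves younger than the cryptotephra horizon.
Excluding 12 false varves: 990 − 12 = 978.
Counting back 978 years from 1951 CE places the cryptotephra horizon in 1951 − 978 = 973 CE.

973 CE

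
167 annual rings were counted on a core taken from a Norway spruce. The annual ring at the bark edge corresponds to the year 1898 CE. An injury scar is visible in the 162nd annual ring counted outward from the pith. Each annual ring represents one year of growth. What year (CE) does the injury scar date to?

1893 CE

167 − 162 = 5 annual rings lie beyond the injury scar toward the bark edge.
Counting back 5 years from 1898 CE places the injury scar in 1898 − 5 = 1893 CE.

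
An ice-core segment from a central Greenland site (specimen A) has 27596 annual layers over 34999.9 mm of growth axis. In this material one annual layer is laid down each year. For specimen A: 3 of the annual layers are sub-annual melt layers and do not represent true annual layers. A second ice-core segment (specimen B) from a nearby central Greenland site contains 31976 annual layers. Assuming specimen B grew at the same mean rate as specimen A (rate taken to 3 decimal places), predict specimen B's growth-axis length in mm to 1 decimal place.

40545.6 mm

Specimen A: after corrections the count is 27596 − 3 = 27593 annual layers.
A: Mean rate = 34999.9 mm / 27593 years ≈ 1.268 mm/year.
B's length ≈ 1.268 × 31976 = 40545.6 mm.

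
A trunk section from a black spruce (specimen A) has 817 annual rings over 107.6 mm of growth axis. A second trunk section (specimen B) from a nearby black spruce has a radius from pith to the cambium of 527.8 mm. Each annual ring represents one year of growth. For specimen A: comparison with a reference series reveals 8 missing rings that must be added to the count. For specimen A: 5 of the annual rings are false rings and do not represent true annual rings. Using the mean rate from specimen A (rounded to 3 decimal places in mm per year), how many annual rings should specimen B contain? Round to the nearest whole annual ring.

4029 annual rings

Specimen A: after corrections the count is 817 − 5 + 8 = 820 annual rings.
A: Mean rate = 107.6 mm / 820 years ≈ 0.131 mm per year.
Specimen B: 527.8 mm / 0.131 mm per year = 4029.01 years ≈ 4029 annual rings.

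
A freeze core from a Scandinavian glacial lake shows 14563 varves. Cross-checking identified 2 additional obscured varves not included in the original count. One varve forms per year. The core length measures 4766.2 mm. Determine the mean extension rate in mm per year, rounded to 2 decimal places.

0.33 mm per year

True varve count = 14563 + 2 = 14565.
Mean rate = 4766.2 mm / 14565 years ≈ 0.33 mm per year.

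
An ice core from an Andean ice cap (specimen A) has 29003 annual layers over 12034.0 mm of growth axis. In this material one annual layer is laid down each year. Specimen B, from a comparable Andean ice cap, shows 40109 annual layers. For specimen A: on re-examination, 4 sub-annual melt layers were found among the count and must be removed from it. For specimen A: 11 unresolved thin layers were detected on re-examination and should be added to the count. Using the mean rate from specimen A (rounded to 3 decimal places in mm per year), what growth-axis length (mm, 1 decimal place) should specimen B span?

Specimen A: after corrections the count is 29003 − 4 + 11 = 29010 annual layers.
A: Extension rate ≈ 12034.0 / 29010 = 0.415 mm/year.
B's length ≈ 0.415 × 40109 = 16645.2 mm.

16645.2 mm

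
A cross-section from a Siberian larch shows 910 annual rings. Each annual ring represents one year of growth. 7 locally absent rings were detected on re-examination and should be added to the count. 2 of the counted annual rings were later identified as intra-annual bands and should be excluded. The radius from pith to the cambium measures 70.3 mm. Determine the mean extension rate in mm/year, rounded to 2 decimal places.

0.08 mm/year

After corrections the count is 910 − 2 + 7 = 915 annual rings.
70.3 mm over 915 years gives 70.3 / 915 ≈ 0.08 mm/year.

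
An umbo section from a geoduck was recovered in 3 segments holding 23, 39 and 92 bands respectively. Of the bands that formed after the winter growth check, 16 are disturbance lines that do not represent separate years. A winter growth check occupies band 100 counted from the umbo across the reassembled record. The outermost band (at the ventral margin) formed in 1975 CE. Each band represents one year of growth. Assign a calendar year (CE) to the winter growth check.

Total bands = 23 + 39 + 92 = 154.
Between band 100 and the ventral margin there are 154 − 100 = 54 bands.
54 − 16 false = 38 true bands after the winter growth check.
Counting back 38 years from 1975 CE places the winter growth check in 1975 − 38 = 1937 CE.

1937 CE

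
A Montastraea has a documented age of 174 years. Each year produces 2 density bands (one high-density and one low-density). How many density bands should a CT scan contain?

Expected density bands: 174 × 2 = 348.
So 348 density bands should be present.

348 density bands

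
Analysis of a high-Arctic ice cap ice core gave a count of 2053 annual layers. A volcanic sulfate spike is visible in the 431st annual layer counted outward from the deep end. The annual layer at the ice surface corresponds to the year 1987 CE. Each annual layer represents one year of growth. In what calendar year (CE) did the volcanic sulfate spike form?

365 CE

The volcanic sulfate spike sits at annual layer 431 from the deep end, so 2053 − 431 = 1622 annual layers formed after it.
The annual layer at the ice surface is 1987 CE, so the volcanic sulfate spike dates to 1987 − 1622 = 365 CE.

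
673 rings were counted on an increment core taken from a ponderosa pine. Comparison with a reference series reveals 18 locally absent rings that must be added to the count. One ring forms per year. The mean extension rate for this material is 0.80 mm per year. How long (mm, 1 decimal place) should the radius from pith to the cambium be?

552.8 mm

Correcting the raw count gives 673 + 18 = 691 true rings.
Predicted length = 0.80 mm/year × 691 years = 552.8 mm.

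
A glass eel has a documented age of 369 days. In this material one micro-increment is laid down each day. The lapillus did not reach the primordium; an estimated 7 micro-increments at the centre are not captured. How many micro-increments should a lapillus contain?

At one micro-increment per day, 369 days correspond to 369 micro-increments.
369 − 7 missed = 362 micro-increments expected in the prepared section.

362 micro-increments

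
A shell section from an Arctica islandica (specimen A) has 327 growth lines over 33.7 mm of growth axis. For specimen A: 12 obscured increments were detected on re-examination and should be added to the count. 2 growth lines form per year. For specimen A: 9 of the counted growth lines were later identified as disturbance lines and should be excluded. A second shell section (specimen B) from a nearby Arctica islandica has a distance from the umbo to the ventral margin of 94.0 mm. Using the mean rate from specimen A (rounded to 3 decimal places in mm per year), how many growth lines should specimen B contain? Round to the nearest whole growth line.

Specimen A: after corrections the count is 327 − 9 + 12 = 330 growth lines.
Specimen A: 330 growth lines at 2 per year is 330 / 2 = 165 years.
A: 33.7 mm over 165 years gives 33.7 / 165 ≈ 0.204 mm/year.
Specimen B: 94.0 mm / 0.204 mm per year = 460.78 years; at 2 growth lines per year that is 460.78 × 2 ≈ 922 growth lines.

922 growth lines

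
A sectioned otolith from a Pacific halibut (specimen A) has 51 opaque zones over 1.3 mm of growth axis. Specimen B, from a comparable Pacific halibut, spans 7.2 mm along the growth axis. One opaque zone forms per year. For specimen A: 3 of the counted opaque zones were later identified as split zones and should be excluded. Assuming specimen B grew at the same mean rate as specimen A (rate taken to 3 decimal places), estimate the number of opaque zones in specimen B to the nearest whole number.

Specimen A: after corrections the count is 51 − 3 = 48 opaque zones.
A: Extension rate ≈ 1.3 / 48 = 0.027 mm per year.
B spans 7.2 / 0.027 = 266.67 years ≈ 267 opaque zones.

267 opaque zones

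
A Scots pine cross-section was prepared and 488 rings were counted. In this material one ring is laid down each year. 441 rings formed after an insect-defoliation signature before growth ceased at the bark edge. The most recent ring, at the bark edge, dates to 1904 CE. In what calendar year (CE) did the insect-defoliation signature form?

1463 CE

441 rings post-date the insect-defoliation signature.
The ring at the bark edge is 1904 CE, so the insect-defoliation signature dates to 1904 − 441 = 1463 CE.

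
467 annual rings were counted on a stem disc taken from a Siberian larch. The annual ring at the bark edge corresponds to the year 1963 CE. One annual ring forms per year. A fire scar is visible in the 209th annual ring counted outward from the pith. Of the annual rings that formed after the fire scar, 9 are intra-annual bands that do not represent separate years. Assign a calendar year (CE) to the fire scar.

1714 CE

The fire scar sits at annual ring 209 from the pith, so 467 − 209 = 258 annual rings formed after it.
Excluding 9 false annual rings: 258 − 9 = 249.
The annual ring at the bark edge is 1963 CE, so the fire scar dates to 1963 − 249 = 1714 CE.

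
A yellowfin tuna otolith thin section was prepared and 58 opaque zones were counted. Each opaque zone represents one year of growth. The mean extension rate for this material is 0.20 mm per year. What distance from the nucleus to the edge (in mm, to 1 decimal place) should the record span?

The record spans 58 years at 0.20 mm per year.
Predicted length = 0.20 mm/year × 58 years = 11.6 mm.

11.6 mm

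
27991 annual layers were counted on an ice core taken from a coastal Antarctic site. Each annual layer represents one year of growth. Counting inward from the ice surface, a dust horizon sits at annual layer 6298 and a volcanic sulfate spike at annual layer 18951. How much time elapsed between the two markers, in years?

18951 − 6298 = 12653 annual layers lie between the two events.
That is 12653 years at one annual layer per year.

12653 years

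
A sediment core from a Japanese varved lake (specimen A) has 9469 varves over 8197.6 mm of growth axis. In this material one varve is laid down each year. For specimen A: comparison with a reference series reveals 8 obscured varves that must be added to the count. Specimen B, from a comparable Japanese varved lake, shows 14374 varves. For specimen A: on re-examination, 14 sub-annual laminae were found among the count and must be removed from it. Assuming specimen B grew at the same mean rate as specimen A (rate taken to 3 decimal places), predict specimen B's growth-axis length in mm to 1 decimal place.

12447.9 mm

Specimen A: after corrections the count is 9469 − 14 + 8 = 9463 varves.
A: Mean rate = 8197.6 mm / 9463 years ≈ 0.866 mm per year.
For B, 0.866 mm/year × 14374 years = 12447.9 mm.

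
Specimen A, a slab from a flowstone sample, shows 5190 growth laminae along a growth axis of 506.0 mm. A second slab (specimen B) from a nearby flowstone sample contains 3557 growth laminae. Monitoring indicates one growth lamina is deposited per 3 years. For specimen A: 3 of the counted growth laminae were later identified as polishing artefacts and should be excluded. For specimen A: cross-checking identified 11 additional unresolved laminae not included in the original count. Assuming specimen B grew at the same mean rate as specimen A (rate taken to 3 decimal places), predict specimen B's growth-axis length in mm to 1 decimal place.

341.5 mm

Specimen A: true growth lamina count = 5190 − 3 + 11 = 5198.
Specimen A: 5198 growth laminae at 3 years each span 5198 × 3 = 15594 years.
A: Mean rate = 506.0 mm / 15594 years ≈ 0.032 mm/year.
Specimen B: at 3 years per growth lamina, 3557 × 3 = 10671 years. For B, 0.032 mm/year × 10671 years = 341.5 mm.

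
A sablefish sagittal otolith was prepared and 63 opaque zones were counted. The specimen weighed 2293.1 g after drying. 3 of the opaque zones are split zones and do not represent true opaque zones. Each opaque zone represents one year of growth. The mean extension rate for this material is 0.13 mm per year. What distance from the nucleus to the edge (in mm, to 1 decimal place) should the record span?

After corrections the count is 63 − 3 = 60 opaque zones.
Length ≈ 0.13 × 60 = 7.8 mm.

7.8 mm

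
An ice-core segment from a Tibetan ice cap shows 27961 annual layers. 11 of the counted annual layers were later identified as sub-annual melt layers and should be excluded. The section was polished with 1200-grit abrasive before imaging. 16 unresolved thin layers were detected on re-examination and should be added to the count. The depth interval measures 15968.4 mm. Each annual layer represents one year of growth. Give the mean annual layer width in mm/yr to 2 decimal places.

0.57 mm/yr

True annual layer count = 27961 − 11 + 16 = 27966.
Extension rate ≈ 15968.4 / 27966 = 0.57 mm/yr.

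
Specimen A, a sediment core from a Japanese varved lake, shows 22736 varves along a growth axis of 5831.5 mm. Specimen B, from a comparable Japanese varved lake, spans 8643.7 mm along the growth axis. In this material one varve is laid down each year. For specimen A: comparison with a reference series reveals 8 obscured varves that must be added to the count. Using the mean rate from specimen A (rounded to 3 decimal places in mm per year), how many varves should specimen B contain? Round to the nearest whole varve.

33764 varves

Specimen A: adjusted count: 22736 + 8 = 22744 varves.
A: 5831.5 mm over 22744 years gives 5831.5 / 22744 ≈ 0.256 mm/yr.
For B, 8643.7 / 0.256 = 33764.45 years ≈ 33764 varves.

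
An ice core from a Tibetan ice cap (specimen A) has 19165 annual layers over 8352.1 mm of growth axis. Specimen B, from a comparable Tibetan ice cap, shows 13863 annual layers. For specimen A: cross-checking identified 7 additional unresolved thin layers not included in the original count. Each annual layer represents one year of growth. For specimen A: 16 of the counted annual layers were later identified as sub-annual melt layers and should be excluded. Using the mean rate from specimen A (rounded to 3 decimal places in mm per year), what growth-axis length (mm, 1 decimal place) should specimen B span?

6044.3 mm

Specimen A: correcting the raw count gives 19165 − 16 + 7 = 19156 true annual layers.
A: 8352.1 mm over 19156 years gives 8352.1 / 19156 ≈ 0.436 mm per year.
B's length ≈ 0.436 × 13863 = 6044.3 mm.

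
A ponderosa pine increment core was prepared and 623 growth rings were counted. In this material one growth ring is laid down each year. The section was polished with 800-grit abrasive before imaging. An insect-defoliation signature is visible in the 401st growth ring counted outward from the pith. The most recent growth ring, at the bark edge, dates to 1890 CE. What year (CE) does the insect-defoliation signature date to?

623 − 401 = 222 growth rings lie beyond the insect-defoliation signature toward the bark edge.
1890 − 222 = 1668 CE.

1668 CE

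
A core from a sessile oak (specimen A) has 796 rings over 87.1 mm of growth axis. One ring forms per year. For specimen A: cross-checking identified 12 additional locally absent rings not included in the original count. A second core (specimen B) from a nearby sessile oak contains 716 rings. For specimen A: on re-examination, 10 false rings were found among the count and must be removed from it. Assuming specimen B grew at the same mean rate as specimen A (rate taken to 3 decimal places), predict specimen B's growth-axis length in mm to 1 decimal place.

78.0 mm

Specimen A: after corrections the count is 796 − 10 + 12 = 798 rings.
A: Mean rate = 87.1 mm / 798 years ≈ 0.109 mm/yr.
For B, 0.109 mm/year × 716 years = 78.0 mm.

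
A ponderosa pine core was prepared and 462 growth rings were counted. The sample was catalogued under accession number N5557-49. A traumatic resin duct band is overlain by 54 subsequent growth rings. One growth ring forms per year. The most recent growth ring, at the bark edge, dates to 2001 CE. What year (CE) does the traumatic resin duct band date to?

54 growth rings post-date the traumatic resin duct band.
Counting back 54 years from 2001 CE places the traumatic resin duct band in 2001 − 54 = 1947 CE.

1947 CE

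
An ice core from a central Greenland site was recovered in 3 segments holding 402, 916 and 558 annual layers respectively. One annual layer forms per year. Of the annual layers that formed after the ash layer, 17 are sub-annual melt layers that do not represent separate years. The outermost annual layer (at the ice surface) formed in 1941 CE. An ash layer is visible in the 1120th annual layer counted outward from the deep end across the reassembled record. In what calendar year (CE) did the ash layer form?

Total annual layers = 402 + 916 + 558 = 1876.
The ash layer sits at annual layer 1120 from the deep end, so 1876 − 1120 = 756 annual layers formed after it.
Excluding 17 false annual layers: 756 − 17 = 739.
The annual layer at the ice surface is 1941 CE, so the ash layer dates to 1941 − 739 = 1202 CE.

1202 CE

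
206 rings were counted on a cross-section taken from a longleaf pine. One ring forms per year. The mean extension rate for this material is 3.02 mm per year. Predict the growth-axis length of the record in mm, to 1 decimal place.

206 years of growth are recorded.
Predicted length = 3.02 mm/year × 206 years = 622.1 mm.

622.1 mm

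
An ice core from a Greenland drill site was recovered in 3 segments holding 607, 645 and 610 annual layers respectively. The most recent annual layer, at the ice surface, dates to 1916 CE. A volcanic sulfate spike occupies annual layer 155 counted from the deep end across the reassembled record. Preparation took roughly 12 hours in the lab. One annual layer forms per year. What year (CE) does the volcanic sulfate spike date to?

Total annual layers = 607 + 645 + 610 = 1862.
The volcanic sulfate spike sits at annual layer 155 from the deep end, so 1862 − 155 = 1707 annual layers formed after it.
Counting back 1707 years from 1916 CE places the volcanic sulfate spike in 1916 − 1707 = 209 CE.

209 CE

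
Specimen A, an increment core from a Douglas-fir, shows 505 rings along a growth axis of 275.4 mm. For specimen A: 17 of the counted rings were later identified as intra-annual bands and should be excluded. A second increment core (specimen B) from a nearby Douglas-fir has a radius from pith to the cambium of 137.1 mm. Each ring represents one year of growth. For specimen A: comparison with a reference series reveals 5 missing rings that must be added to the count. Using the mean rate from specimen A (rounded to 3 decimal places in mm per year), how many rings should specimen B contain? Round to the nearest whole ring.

245 rings

Specimen A: true ring count = 505 − 17 + 5 = 493.
A: 275.4 mm over 493 years gives 275.4 / 493 ≈ 0.559 mm/yr.
B spans 137.1 / 0.559 = 245.26 years ≈ 245 rings.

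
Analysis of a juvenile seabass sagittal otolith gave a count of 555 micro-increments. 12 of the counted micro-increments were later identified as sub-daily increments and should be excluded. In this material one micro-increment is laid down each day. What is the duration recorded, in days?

543 days

True micro-increment count = 555 − 12 = 543.
At one micro-increment per day, that is 543 days.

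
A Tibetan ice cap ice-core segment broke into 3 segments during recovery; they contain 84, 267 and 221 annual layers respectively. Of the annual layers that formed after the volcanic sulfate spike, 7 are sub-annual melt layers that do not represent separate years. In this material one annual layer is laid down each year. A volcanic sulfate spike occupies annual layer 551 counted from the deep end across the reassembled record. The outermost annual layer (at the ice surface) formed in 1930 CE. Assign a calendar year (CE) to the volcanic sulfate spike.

1916 CE

Total annual layers = 84 + 267 + 221 = 572.
The volcanic sulfate spike sits at annual layer 551 from the deep end, so 572 − 551 = 21 annual layers formed after it.
Excluding 7 false annual layers: 21 − 7 = 14.
1930 − 14 = 1916 CE.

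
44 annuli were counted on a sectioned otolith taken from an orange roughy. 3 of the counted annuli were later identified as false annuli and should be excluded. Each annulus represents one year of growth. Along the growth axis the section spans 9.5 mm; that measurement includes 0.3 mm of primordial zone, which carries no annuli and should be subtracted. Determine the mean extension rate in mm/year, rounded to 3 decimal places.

True annulus count = 44 − 3 = 41.
Net length = 9.5 − 0.3 = 9.2 mm.
Mean rate = 9.2 mm / 41 years ≈ 0.224 mm/year.

0.224 mm/year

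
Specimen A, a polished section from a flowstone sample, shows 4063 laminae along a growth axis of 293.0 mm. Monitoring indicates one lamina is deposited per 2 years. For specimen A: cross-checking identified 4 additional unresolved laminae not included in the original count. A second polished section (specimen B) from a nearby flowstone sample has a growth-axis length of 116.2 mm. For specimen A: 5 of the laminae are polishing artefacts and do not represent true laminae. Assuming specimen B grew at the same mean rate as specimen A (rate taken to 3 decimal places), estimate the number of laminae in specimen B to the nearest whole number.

1614 laminae

Specimen A: true lamina count = 4063 − 5 + 4 = 4062.
Specimen A: at 2 years per lamina, 4062 × 2 = 8124 years.
A: Mean rate = 293.0 mm / 8124 years ≈ 0.036 mm per year.
B spans 116.2 / 0.036 = 3227.78 years; at 2 years per lamina that is 3227.78 / 2 ≈ 1614 laminae.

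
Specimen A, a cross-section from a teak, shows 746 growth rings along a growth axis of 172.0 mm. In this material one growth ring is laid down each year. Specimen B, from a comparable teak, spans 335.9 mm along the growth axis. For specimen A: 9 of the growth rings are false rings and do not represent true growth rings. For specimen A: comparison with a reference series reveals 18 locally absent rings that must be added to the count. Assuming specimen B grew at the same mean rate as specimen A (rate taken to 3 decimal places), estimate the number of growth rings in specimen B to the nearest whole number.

1473 growth rings

Specimen A: true growth ring count = 746 − 9 + 18 = 755.
A: 172.0 mm over 755 years gives 172.0 / 755 ≈ 0.228 mm/yr.
B spans 335.9 / 0.228 = 1473.25 years ≈ 1473 growth rings.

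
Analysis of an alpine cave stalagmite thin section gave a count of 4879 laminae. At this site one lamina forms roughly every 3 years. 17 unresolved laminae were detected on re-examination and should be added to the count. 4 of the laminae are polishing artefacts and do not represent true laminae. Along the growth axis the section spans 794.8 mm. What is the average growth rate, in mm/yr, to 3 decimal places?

Correcting the raw count gives 4879 − 4 + 17 = 4892 true laminae.
Multiplying by 3 years per lamina: 4892 × 3 = 14676 years.
794.8 mm over 14676 years gives 794.8 / 14676 ≈ 0.054 mm/yr.

0.054 mm/yr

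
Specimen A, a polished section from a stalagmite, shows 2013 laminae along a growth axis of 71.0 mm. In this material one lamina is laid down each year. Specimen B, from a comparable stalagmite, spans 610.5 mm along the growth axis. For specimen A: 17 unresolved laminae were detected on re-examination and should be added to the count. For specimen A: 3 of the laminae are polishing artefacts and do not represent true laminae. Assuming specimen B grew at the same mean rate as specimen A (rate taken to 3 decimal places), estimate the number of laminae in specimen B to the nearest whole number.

Specimen A: correcting the raw count gives 2013 − 3 + 17 = 2027 true laminae.
A: Extension rate ≈ 71.0 / 2027 = 0.035 mm/year.
For B, 610.5 / 0.035 = 17442.86 years ≈ 17443 laminae.

17443 laminae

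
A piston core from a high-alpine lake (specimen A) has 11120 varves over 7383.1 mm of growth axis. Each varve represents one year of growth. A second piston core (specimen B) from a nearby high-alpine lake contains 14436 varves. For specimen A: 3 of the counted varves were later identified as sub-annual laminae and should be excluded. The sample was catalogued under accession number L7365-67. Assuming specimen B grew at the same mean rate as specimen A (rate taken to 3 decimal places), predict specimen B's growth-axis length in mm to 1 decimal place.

9585.5 mm

Specimen A: adjusted count: 11120 − 3 = 11117 varves.
A: Mean rate = 7383.1 mm / 11117 years ≈ 0.664 mm/yr.
Length of B = 0.664 × 14436 = 9585.5 mm.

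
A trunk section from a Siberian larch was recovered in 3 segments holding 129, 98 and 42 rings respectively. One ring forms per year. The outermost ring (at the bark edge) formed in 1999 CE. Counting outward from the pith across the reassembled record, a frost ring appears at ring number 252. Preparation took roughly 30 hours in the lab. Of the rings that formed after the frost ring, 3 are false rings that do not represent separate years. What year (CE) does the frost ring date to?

1985 CE

Total rings = 129 + 98 + 42 = 269.
269 − 252 = 17 rings lie beyond the frost ring toward the bark edge.
Removing the 3 false rings leaves 17 − 3 = 14 true rings beyond the frost ring.
Counting back 14 years from 1999 CE places the frost ring in 1999 − 14 = 1985 CE.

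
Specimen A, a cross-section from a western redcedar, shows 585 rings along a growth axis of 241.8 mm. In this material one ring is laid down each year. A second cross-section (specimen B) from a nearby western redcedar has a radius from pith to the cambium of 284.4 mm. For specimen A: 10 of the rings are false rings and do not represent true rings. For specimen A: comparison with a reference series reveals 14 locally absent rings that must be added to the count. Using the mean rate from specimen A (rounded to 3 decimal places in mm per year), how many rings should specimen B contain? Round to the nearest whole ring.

Specimen A: true ring count = 585 − 10 + 14 = 589.
A: Mean rate = 241.8 mm / 589 years ≈ 0.411 mm per year.
B spans 284.4 / 0.411 = 691.97 years ≈ 692 rings.

692 rings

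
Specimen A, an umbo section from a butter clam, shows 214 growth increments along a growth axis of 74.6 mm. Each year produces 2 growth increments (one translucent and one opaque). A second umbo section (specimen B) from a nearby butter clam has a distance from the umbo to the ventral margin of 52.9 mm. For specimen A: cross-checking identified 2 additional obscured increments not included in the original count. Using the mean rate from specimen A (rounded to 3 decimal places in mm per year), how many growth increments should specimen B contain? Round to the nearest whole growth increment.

Specimen A: adjusted count: 214 + 2 = 216 growth increments.
Specimen A: dividing by 2 growth increments per year: 216 / 2 = 108 years.
A: 74.6 mm over 108 years gives 74.6 / 108 ≈ 0.691 mm per year.
B spans 52.9 / 0.691 = 76.56 years; at 2 growth increments per year that is 76.56 × 2 ≈ 153 growth increments.

153 growth increments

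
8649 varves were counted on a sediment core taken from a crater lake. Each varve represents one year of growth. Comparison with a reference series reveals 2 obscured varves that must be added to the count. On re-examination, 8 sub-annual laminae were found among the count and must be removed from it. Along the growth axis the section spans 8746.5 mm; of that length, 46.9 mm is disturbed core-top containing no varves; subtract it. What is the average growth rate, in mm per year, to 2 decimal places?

1.01 mm per year

After corrections the count is 8649 − 8 + 2 = 8643 varves.
The growth record spans 8746.5 − 46.9 = 8699.6 mm.
8699.6 mm over 8643 years gives 8699.6 / 8643 ≈ 1.01 mm per year.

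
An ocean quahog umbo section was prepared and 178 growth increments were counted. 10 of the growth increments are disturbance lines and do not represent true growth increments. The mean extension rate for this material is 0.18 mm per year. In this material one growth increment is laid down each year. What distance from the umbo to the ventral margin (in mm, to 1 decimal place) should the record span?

30.2 mm

Correcting the raw count gives 178 − 10 = 168 true growth increments.
Length ≈ 0.18 × 168 = 30.2 mm.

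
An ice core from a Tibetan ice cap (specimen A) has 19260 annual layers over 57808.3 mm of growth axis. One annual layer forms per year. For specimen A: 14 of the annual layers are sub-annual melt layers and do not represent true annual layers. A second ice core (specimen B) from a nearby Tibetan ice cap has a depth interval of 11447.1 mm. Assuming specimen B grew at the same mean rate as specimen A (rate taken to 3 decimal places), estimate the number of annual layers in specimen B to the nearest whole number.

3811 annual layers

Specimen A: true annual layer count = 19260 − 14 = 19246.
A: 57808.3 mm over 19246 years gives 57808.3 / 19246 ≈ 3.004 mm/yr.
B spans 11447.1 / 3.004 = 3810.62 years ≈ 3811 annual layers.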